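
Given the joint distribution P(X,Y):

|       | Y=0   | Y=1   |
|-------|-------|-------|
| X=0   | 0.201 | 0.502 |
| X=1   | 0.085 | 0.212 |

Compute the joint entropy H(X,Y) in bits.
1.7411 bits

H(X,Y) = -Σ_{x,y} P(x,y) log₂ P(x,y). Per-cell terms -P(x,y)·log₂P(x,y):
  X=0: 0.4653, 0.4991
  X=1: 0.3023, 0.4744
Sum of the 4 terms: H(X,Y) = 1.7411 bits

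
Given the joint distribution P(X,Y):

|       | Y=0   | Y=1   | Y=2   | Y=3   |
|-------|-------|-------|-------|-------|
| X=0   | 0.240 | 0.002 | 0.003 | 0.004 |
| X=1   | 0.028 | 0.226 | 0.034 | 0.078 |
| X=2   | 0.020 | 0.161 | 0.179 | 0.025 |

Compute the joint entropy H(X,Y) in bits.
2.7658 bits

H(X,Y) = -Σ_{x,y} P(x,y) log₂ P(x,y). Per-cell terms -P(x,y)·log₂P(x,y):
  X=0: 0.494134, 0.017932, 0.025142, 0.031863
  X=1: 0.144436, 0.484907, 0.165863, 0.287070
  X=2: 0.112877, 0.424214, 0.444272, 0.133048
Sum of the 12 terms: H(X,Y) = 2.7658 bits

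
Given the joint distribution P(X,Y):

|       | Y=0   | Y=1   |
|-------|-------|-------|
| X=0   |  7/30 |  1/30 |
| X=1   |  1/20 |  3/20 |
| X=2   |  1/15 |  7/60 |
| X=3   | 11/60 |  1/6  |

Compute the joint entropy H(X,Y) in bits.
2.7817 bits

H(X,Y) = -Σ_{x,y} P(x,y) log₂ P(x,y). Per-cell terms -P(x,y)·log₂P(x,y):
  X=0: 0.4899, 0.1636
  X=1: 0.2161, 0.4105
  X=2: 0.2605, 0.3616
  X=3: 0.4487, 0.4308
Sum of the 8 terms: H(X,Y) = 2.7817 bits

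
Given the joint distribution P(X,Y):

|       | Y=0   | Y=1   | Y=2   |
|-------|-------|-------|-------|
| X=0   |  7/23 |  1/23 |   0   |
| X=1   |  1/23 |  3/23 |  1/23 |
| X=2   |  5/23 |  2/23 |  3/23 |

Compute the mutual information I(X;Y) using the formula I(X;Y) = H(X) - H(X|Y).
0.2769 bits

I(X;Y) = H(X) - H(X|Y)

Marginal of X (row sums):
  P(X=0) = 7/23 + 1/23 + 0 = 8/23
  P(X=1) = 1/23 + 3/23 + 1/23 = 5/23
  P(X=2) = 5/23 + 2/23 + 3/23 = 10/23
H(X) = -[(8/23)·log₂(8/23) + (5/23)·log₂(5/23) + (10/23)·log₂(10/23)]
  = 0.52993 + 0.47862 + 0.52245 = 1.53100 bits

Marginal of Y (column sums):
  P(Y=0) = 7/23 + 1/23 + 5/23 = 13/23
  P(Y=1) = 1/23 + 3/23 + 2/23 = 6/23
  P(Y=2) = 0 + 1/23 + 3/23 = 4/23
H(X|Y) = Σ_y P(y)·H(X|Y=y):
  Y=0: P(Y=0) = 13/23, P(X|Y=0) = (7/13, 1/13, 5/13) → H(X|Y=0) = 1.29574
  Y=1: P(Y=1) = 6/23, P(X|Y=1) = (1/6, 1/2, 1/3) → H(X|Y=1) = 1.45915
  Y=2: P(Y=2) = 4/23, P(X|Y=2) = (0, 1/4, 3/4) → H(X|Y=2) = 0.81128
H(X|Y) = (13/23)·1.29574 + (6/23)·1.45915 + (4/23)·0.81128 = 1.25411 bits

I(X;Y) = H(X) - H(X|Y) = 1.53100 - 1.25411 = 0.2769 bits

Cross-check via I(X;Y) = H(X) + H(Y) - H(X,Y): computing H(Y) from the column sums and H(X,Y) from the 9 cells in the same way gives H(Y) = 1.40984 bits and H(X,Y) = 2.66396 bits, so
I(X;Y) = 1.53100 + 1.40984 - 2.66396 = 0.2769 bits ✓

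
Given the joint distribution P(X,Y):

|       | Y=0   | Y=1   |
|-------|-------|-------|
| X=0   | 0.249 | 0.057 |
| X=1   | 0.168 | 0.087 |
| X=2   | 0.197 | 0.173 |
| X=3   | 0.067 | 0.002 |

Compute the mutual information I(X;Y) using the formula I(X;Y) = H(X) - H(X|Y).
0.0730 bits

I(X;Y) = H(X) - H(X|Y)

Marginal of X (row sums):
  P(X=0) = 0.249 + 0.057 = 0.306
  P(X=1) = 0.168 + 0.087 = 0.255
  P(X=2) = 0.197 + 0.173 = 0.370
  P(X=3) = 0.067 + 0.002 = 0.069
H(X) = -[0.306·log₂(0.306) + 0.255·log₂(0.255) + 0.370·log₂(0.370) + 0.069·log₂(0.069)]
  = 0.52277 + 0.50271 + 0.53073 + 0.26615 = 1.8224 bits

Marginal of Y (column sums):
  P(Y=0) = 0.249 + 0.168 + 0.197 + 0.067 = 0.681
  P(Y=1) = 0.057 + 0.087 + 0.173 + 0.002 = 0.319
H(X|Y) = Σ_y P(y)·H(X|Y=y):
  Y=0: P(Y=0) = 0.681, P(X|Y=0) = (83/227, 56/227, 197/681, 67/681) → H(X|Y=0) = 1.87565
  Y=1: P(Y=1) = 0.319, P(X|Y=1) = (57/319, 3/11, 173/319, 2/319) → H(X|Y=1) = 1.47979
H(X|Y) = 0.681·1.87565 + 0.319·1.47979 = 1.7494 bits

I(X;Y) = H(X) - H(X|Y) = 1.8224 - 1.7494 = 0.0730 bits

Cross-check via I(X;Y) = H(X) + H(Y) - H(X,Y): computing H(Y) from the column sums and H(X,Y) from the 8 cells in the same way gives H(Y) = 0.9033 bits and H(X,Y) = 2.6527 bits, so
I(X;Y) = 1.8224 + 0.9033 - 2.6527 = 0.0730 bits ✓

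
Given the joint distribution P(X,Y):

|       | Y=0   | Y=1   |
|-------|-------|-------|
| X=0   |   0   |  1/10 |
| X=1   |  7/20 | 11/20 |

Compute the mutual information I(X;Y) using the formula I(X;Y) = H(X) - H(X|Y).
0.0664 bits

I(X;Y) = H(X) - H(X|Y)

Marginal of X (row sums):
  P(X=0) = 0 + 1/10 = 1/10
  P(X=1) = 7/20 + 11/20 = 9/10
H(X) = -[(1/10)·log₂(1/10) + (9/10)·log₂(9/10)]
  = 0.3322 + 0.1368 = 0.4690 bits

Marginal of Y (column sums):
  P(Y=0) = 0 + 7/20 = 7/20
  P(Y=1) = 1/10 + 11/20 = 13/20
H(X|Y) = Σ_y P(y)·H(X|Y=y):
  Y=0: P(Y=0) = 7/20, P(X|Y=0) = (0, 1) → H(X|Y=0) = 0.0000
  Y=1: P(Y=1) = 13/20, P(X|Y=1) = (2/13, 11/13) → H(X|Y=1) = 0.6194
H(X|Y) = (7/20)·0.0000 + (13/20)·0.6194 = 0.4026 bits

I(X;Y) = H(X) - H(X|Y) = 0.4690 - 0.4026 = 0.0664 bits

Cross-check via I(X;Y) = H(X) + H(Y) - H(X,Y): computing H(Y) from the column sums and H(X,Y) from the 4 cells in the same way gives H(Y) = 0.9341 bits and H(X,Y) = 1.3367 bits, so
I(X;Y) = 0.4690 + 0.9341 - 1.3367 = 0.0664 bits ✓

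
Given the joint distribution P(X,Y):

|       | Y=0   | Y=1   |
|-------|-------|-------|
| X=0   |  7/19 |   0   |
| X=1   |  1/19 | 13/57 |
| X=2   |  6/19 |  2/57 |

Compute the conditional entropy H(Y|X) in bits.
0.3600 bits

H(Y|X) = H(X,Y) - H(X)

H(X,Y) = -Σ_{x,y} P(x,y) log₂ P(x,y). Per-cell terms -P(x,y)·log₂P(x,y):
  X=0: 0.53074, 0.00000
  X=1: 0.22358, 0.48635
  X=2: 0.52515, 0.16958
  (cells with P = 0 contribute 0)
Sum of the 6 terms: H(X,Y) = 1.9354 bits

Marginal of X (row sums):
  P(X=0) = 7/19 + 0 = 7/19
  P(X=1) = 1/19 + 13/57 = 16/57
  P(X=2) = 6/19 + 2/57 = 20/57
H(X) = -[(7/19)·log₂(7/19) + (16/57)·log₂(16/57) + (20/57)·log₂(20/57)]
  = 0.53074 + 0.51450 + 0.53016 = 1.5754 bits

H(Y|X) = H(X,Y) - H(X) = 1.9354 - 1.5754 = 0.3600 bits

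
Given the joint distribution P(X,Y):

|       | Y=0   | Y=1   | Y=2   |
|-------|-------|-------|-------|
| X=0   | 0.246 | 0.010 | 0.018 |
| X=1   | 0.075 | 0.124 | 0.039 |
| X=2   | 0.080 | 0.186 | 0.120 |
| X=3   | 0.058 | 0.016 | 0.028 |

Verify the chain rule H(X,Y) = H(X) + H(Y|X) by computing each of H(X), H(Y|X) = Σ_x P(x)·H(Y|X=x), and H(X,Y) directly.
H(X) = 1.8707 bits, H(Y|X) = 1.2221 bits, H(X,Y) = 3.0928 bits

Marginal of X (row sums):
  P(X=0) = 0.246 + 0.010 + 0.018 = 0.274
  P(X=1) = 0.075 + 0.124 + 0.039 = 0.238
  P(X=2) = 0.080 + 0.186 + 0.120 = 0.386
  P(X=3) = 0.058 + 0.016 + 0.028 = 0.102
H(X) = -[0.274·log₂(0.274) + 0.238·log₂(0.238) + 0.386·log₂(0.386) + 0.102·log₂(0.102)]
  = 0.5118 + 0.4929 + 0.5301 + 0.3359 = 1.8707 bits

H(Y|X) = Σ_x P(x)·H(Y|X=x):
  X=0: P(X=0) = 0.274, P(Y|X=0) = (123/137, 5/137, 9/137) → H(Y|X=0) = 0.5720
  X=1: P(X=1) = 0.238, P(Y|X=1) = (75/238, 62/119, 39/238) → H(Y|X=1) = 1.4427
  X=2: P(X=2) = 0.386, P(Y|X=2) = (40/193, 93/193, 60/193) → H(Y|X=2) = 1.5021
  X=3: P(X=3) = 0.102, P(Y|X=3) = (29/51, 8/51, 14/51) → H(Y|X=3) = 1.3943
H(Y|X) = 0.274·0.5720 + 0.238·1.4427 + 0.386·1.5021 + 0.102·1.3943 = 1.2221 bits

H(X,Y) = -Σ_{x,y} P(x,y) log₂ P(x,y). Per-cell terms -P(x,y)·log₂P(x,y):
  X=0: 0.4977, 0.0664, 0.1043
  X=1: 0.2803, 0.3734, 0.1825
  X=2: 0.2915, 0.4514, 0.3671
  X=3: 0.2383, 0.0955, 0.1444
Sum of the 12 terms: H(X,Y) = 3.0928 bits

Chain rule check:
  H(X) + H(Y|X) = 1.8707 + 1.2221 = 3.0928 bits
  H(X,Y) = 3.0928 bits
✓ Chain rule verified.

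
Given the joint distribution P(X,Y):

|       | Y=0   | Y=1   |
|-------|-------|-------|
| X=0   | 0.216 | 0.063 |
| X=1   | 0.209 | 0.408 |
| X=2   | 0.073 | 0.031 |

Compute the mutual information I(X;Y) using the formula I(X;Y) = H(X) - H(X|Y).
0.1237 bits

I(X;Y) = H(X) - H(X|Y)

Marginal of X (row sums):
  P(X=0) = 0.216 + 0.063 = 0.279
  P(X=1) = 0.209 + 0.408 = 0.617
  P(X=2) = 0.073 + 0.031 = 0.104
H(X) = -[0.279·log₂(0.279) + 0.617·log₂(0.617) + 0.104·log₂(0.104)]
  = 0.51382 + 0.42984 + 0.33960 = 1.28326 bits

Marginal of Y (column sums):
  P(Y=0) = 0.216 + 0.209 + 0.073 = 0.498
  P(Y=1) = 0.063 + 0.408 + 0.031 = 0.502
H(X|Y) = Σ_y P(y)·H(X|Y=y):
  Y=0: P(Y=0) = 0.498, P(X|Y=0) = (36/83, 209/498, 73/498) → H(X|Y=0) = 1.45448
  Y=1: P(Y=1) = 0.502, P(X|Y=1) = (63/502, 204/251, 31/502) → H(X|Y=1) = 0.86697
H(X|Y) = 0.498·1.45448 + 0.502·0.86697 = 1.15955 bits

I(X;Y) = H(X) - H(X|Y) = 1.28326 - 1.15955 = 0.1237 bits

Cross-check via I(X;Y) = H(X) + H(Y) - H(X,Y): computing H(Y) from the column sums and H(X,Y) from the 6 cells in the same way gives H(Y) = 0.99999 bits and H(X,Y) = 2.15954 bits, so
I(X;Y) = 1.28326 + 0.99999 - 2.15954 = 0.1237 bits ✓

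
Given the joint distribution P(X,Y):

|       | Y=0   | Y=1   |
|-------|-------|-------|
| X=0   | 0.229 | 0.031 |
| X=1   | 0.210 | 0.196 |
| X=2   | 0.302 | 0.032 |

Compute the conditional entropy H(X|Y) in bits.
1.4313 bits

H(X|Y) = H(X,Y) - H(Y)

H(X,Y) = -Σ_{x,y} P(x,y) log₂ P(x,y). Per-cell terms -P(x,y)·log₂P(x,y):
  X=0: 0.486987, 0.155359
  X=1: 0.472823, 0.460811
  X=2: 0.521669, 0.158905
Sum of the 6 terms: H(X,Y) = 2.25655 bits

Marginal of Y (column sums):
  P(Y=0) = 0.229 + 0.210 + 0.302 = 0.741
  P(Y=1) = 0.031 + 0.196 + 0.032 = 0.259
H(Y) = -[0.741·log₂(0.741) + 0.259·log₂(0.259)]
  = 0.320449 + 0.504785 = 0.82523 bits

H(X|Y) = H(X,Y) - H(Y) = 2.25655 - 0.82523 = 1.4313 bits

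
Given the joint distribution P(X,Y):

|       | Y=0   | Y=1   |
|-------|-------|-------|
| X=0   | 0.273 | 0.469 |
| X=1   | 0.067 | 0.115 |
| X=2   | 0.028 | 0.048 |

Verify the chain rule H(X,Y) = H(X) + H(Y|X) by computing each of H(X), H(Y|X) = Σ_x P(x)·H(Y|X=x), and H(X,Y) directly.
H(X) = 1.0493 bits, H(Y|X) = 0.9491 bits, H(X,Y) = 1.9985 bits

Marginal of X (row sums):
  P(X=0) = 0.273 + 0.469 = 0.742
  P(X=1) = 0.067 + 0.115 = 0.182
  P(X=2) = 0.028 + 0.048 = 0.076
H(X) = -[0.742·log₂(0.742) + 0.182·log₂(0.182) + 0.076·log₂(0.076)]
  = 0.319438 + 0.447354 + 0.282557 = 1.0493 bits

H(Y|X) = Σ_x P(x)·H(Y|X=x):
  X=0: P(X=0) = 0.742, P(Y|X=0) = (39/106, 67/106) → H(Y|X=0) = 0.949065
  X=1: P(X=1) = 0.182, P(Y|X=1) = (67/182, 115/182) → H(Y|X=1) = 0.949227
  X=2: P(X=2) = 0.076, P(Y|X=2) = (7/19, 12/19) → H(Y|X=2) = 0.949452
H(Y|X) = 0.742·0.949065 + 0.182·0.949227 + 0.076·0.949452 = 0.9491 bits

H(X,Y) = -Σ_{x,y} P(x,y) log₂ P(x,y). Per-cell terms -P(x,y)·log₂P(x,y):
  X=0: 0.511336, 0.512308
  X=1: 0.261280, 0.358834
  X=2: 0.144436, 0.210279
Sum of the 6 terms: H(X,Y) = 1.9985 bits

Chain rule check:
  H(X) + H(Y|X) = 1.0493 + 0.9491 = 1.9984 bits
  H(X,Y) = 1.9985 bits
✓ Chain rule verified (Δ = 0.0001 is 4-dp rounding noise: each of the three values was rounded independently).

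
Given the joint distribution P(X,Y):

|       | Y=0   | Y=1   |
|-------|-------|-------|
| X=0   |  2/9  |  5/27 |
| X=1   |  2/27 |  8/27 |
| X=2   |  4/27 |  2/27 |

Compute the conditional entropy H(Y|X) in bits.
0.8764 bits

H(Y|X) = H(X,Y) - H(X)

H(X,Y) = -Σ_{x,y} P(x,y) log₂ P(x,y). Per-cell terms -P(x,y)·log₂P(x,y):
  X=0: 0.48221, 0.45055
  X=1: 0.27814, 0.51997
  X=2: 0.40813, 0.27814
Sum of the 6 terms: H(X,Y) = 2.4171 bits

Marginal of X (row sums):
  P(X=0) = 2/9 + 5/27 = 11/27
  P(X=1) = 2/27 + 8/27 = 10/27
  P(X=2) = 4/27 + 2/27 = 2/9
H(X) = -[(11/27)·log₂(11/27) + (10/27)·log₂(10/27) + (2/9)·log₂(2/9)]
  = 0.52778 + 0.53073 + 0.48221 = 1.5407 bits

H(Y|X) = H(X,Y) - H(X) = 2.4171 - 1.5407 = 0.8764 bits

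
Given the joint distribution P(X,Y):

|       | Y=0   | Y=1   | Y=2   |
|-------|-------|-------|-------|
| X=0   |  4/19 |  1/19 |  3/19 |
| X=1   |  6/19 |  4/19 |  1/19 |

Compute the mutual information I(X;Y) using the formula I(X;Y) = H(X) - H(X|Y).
0.1101 bits

I(X;Y) = H(X) - H(X|Y)

Marginal of X (row sums):
  P(X=0) = 4/19 + 1/19 + 3/19 = 8/19
  P(X=1) = 6/19 + 4/19 + 1/19 = 11/19
H(X) = -[(8/19)·log₂(8/19) + (11/19)·log₂(11/19)]
  = 0.5254 + 0.4565 = 0.9819 bits

Marginal of Y (column sums):
  P(Y=0) = 4/19 + 6/19 = 10/19
  P(Y=1) = 1/19 + 4/19 = 5/19
  P(Y=2) = 3/19 + 1/19 = 4/19
H(X|Y) = Σ_y P(y)·H(X|Y=y):
  Y=0: P(Y=0) = 10/19, P(X|Y=0) = (2/5, 3/5) → H(X|Y=0) = 0.9710
  Y=1: P(Y=1) = 5/19, P(X|Y=1) = (1/5, 4/5) → H(X|Y=1) = 0.7219
  Y=2: P(Y=2) = 4/19, P(X|Y=2) = (3/4, 1/4) → H(X|Y=2) = 0.8113
H(X|Y) = (10/19)·0.9710 + (5/19)·0.7219 + (4/19)·0.8113 = 0.8718 bits

I(X;Y) = H(X) - H(X|Y) = 0.9819 - 0.8718 = 0.1101 bits

Cross-check via I(X;Y) = H(X) + H(Y) - H(X,Y): computing H(Y) from the column sums and H(X,Y) from the 6 cells in the same way gives H(Y) = 1.4675 bits and H(X,Y) = 2.3393 bits, so
I(X;Y) = 0.9819 + 1.4675 - 2.3393 = 0.1101 bits ✓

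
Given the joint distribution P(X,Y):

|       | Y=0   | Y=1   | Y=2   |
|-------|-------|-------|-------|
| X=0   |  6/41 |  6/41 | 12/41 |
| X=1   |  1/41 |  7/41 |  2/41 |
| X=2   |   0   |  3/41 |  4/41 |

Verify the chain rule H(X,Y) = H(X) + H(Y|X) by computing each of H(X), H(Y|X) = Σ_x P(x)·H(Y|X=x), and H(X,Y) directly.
H(X) = 1.3841 bits, H(Y|X) = 1.3284 bits, H(X,Y) = 2.7125 bits

Marginal of X (row sums):
  P(X=0) = 6/41 + 6/41 + 12/41 = 24/41
  P(X=1) = 1/41 + 7/41 + 2/41 = 10/41
  P(X=2) = 0 + 3/41 + 4/41 = 7/41
H(X) = -[(24/41)·log₂(24/41) + (10/41)·log₂(10/41) + (7/41)·log₂(7/41)]
  = 0.4522 + 0.4965 + 0.4354 = 1.3841 bits

H(Y|X) = Σ_x P(x)·H(Y|X=x):
  X=0: P(X=0) = 24/41, P(Y|X=0) = (1/4, 1/4, 1/2) → H(Y|X=0) = 1.5000
  X=1: P(X=1) = 10/41, P(Y|X=1) = (1/10, 7/10, 1/5) → H(Y|X=1) = 1.1568
  X=2: P(X=2) = 7/41, P(Y|X=2) = (0, 3/7, 4/7) → H(Y|X=2) = 0.9852
H(Y|X) = (24/41)·1.5000 + (10/41)·1.1568 + (7/41)·0.9852 = 1.3284 bits

H(X,Y) = -Σ_{x,y} P(x,y) log₂ P(x,y). Per-cell terms -P(x,y)·log₂P(x,y):
  X=0: 0.4057, 0.4057, 0.5188
  X=1: 0.1307, 0.4354, 0.2126
  X=2: 0.0000, 0.2760, 0.3276
  (cells with P = 0 contribute 0)
Sum of the 9 terms: H(X,Y) = 2.7125 bits

Chain rule check:
  H(X) + H(Y|X) = 1.3841 + 1.3284 = 2.7125 bits
  H(X,Y) = 2.7125 bits
✓ Chain rule verified.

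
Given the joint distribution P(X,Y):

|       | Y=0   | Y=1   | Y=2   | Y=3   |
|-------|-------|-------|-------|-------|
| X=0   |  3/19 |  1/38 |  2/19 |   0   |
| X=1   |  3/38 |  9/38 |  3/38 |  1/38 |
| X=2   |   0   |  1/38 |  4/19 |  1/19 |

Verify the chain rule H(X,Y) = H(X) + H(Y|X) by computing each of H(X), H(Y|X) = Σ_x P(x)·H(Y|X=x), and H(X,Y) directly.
H(X) = 1.5609 bits, H(Y|X) = 1.3831 bits, H(X,Y) = 2.9440 bits

Marginal of X (row sums):
  P(X=0) = 3/19 + 1/38 + 2/19 + 0 = 11/38
  P(X=1) = 3/38 + 9/38 + 3/38 + 1/38 = 8/19
  P(X=2) = 0 + 1/38 + 4/19 + 1/19 = 11/38
H(X) = -[(11/38)·log₂(11/38) + (8/19)·log₂(8/19) + (11/38)·log₂(11/38)]
  = 0.51772 + 0.52544 + 0.51772 = 1.5609 bits

H(Y|X) = Σ_x P(x)·H(Y|X=x):
  X=0: P(X=0) = 11/38, P(Y|X=0) = (6/11, 1/11, 4/11, 0) → H(Y|X=0) = 1.32218
  X=1: P(X=1) = 8/19, P(Y|X=1) = (3/16, 9/16, 3/16, 1/16) → H(Y|X=1) = 1.62256
  X=2: P(X=2) = 11/38, P(Y|X=2) = (0, 1/11, 8/11, 2/11) → H(Y|X=2) = 1.09580
H(Y|X) = (11/38)·1.32218 + (8/19)·1.62256 + (11/38)·1.09580 = 1.3831 bits

H(X,Y) = -Σ_{x,y} P(x,y) log₂ P(x,y). Per-cell terms -P(x,y)·log₂P(x,y):
  X=0: 0.42047, 0.13810, 0.34189, 0.00000
  X=1: 0.28918, 0.49216, 0.28918, 0.13810
  X=2: 0.00000, 0.13810, 0.47325, 0.22358
  (cells with P = 0 contribute 0)
Sum of the 12 terms: H(X,Y) = 2.9440 bits

Chain rule check:
  H(X) + H(Y|X) = 1.5609 + 1.3831 = 2.9440 bits
  H(X,Y) = 2.9440 bits
✓ Chain rule verified.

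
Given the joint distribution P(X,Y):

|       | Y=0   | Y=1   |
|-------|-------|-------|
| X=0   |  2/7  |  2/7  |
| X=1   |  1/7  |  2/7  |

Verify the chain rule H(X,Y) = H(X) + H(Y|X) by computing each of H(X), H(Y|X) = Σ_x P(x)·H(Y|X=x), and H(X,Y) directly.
H(X) = 0.9852 bits, H(Y|X) = 0.9650 bits, H(X,Y) = 1.9502 bits

Marginal of X (row sums):
  P(X=0) = 2/7 + 2/7 = 4/7
  P(X=1) = 1/7 + 2/7 = 3/7
H(X) = -[(4/7)·log₂(4/7) + (3/7)·log₂(3/7)]
  = 0.46135 + 0.52388 = 0.9852 bits

H(Y|X) = Σ_x P(x)·H(Y|X=x):
  X=0: P(X=0) = 4/7, P(Y|X=0) = (1/2, 1/2) → H(Y|X=0) = 1.00000
  X=1: P(X=1) = 3/7, P(Y|X=1) = (1/3, 2/3) → H(Y|X=1) = 0.91830
H(Y|X) = (4/7)·1.00000 + (3/7)·0.91830 = 0.9650 bits

H(X,Y) = -Σ_{x,y} P(x,y) log₂ P(x,y). Per-cell terms -P(x,y)·log₂P(x,y):
  X=0: 0.51639, 0.51639
  X=1: 0.40105, 0.51639
Sum of the 4 terms: H(X,Y) = 1.9502 bits

Chain rule check:
  H(X) + H(Y|X) = 0.9852 + 0.9650 = 1.9502 bits
  H(X,Y) = 1.9502 bits
✓ Chain rule verified.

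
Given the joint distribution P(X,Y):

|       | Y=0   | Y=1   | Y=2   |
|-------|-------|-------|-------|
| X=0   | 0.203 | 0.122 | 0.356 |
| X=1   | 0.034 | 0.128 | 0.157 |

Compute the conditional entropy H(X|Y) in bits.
0.8463 bits

H(X|Y) = H(X,Y) - H(Y)

H(X,Y) = -Σ_{x,y} P(x,y) log₂ P(x,y). Per-cell terms -P(x,y)·log₂P(x,y):
  X=0: 0.46699, 0.37028, 0.53046
  X=1: 0.16586, 0.37962, 0.41937
Sum of the 6 terms: H(X,Y) = 2.3326 bits

Marginal of Y (column sums):
  P(Y=0) = 0.203 + 0.034 = 0.237
  P(Y=1) = 0.122 + 0.128 = 0.250
  P(Y=2) = 0.356 + 0.157 = 0.513
H(Y) = -[0.237·log₂(0.237) + 0.250·log₂(0.250) + 0.513·log₂(0.513)]
  = 0.49226 + 0.50000 + 0.49400 = 1.4863 bits

H(X|Y) = H(X,Y) - H(Y) = 2.3326 - 1.4863 = 0.8463 bits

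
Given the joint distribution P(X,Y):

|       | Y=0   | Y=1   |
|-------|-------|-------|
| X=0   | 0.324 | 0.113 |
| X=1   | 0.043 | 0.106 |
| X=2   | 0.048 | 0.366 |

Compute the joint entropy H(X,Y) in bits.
2.1617 bits

H(X,Y) = -Σ_{x,y} P(x,y) log₂ P(x,y). Per-cell terms -P(x,y)·log₂P(x,y):
  X=0: 0.5268, 0.3555
  X=1: 0.1952, 0.3432
  X=2: 0.2103, 0.5307
Sum of the 6 terms: H(X,Y) = 2.1617 bits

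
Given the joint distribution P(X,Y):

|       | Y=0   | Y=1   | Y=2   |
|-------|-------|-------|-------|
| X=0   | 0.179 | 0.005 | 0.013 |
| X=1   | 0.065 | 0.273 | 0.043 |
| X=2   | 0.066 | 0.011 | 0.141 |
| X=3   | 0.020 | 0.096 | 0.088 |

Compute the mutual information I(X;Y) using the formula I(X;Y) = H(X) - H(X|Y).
0.5115 bits

I(X;Y) = H(X) - H(X|Y)

Marginal of X (row sums):
  P(X=0) = 0.179 + 0.005 + 0.013 = 0.197
  P(X=1) = 0.065 + 0.273 + 0.043 = 0.381
  P(X=2) = 0.066 + 0.011 + 0.141 = 0.218
  P(X=3) = 0.020 + 0.096 + 0.088 = 0.204
H(X) = -[0.197·log₂(0.197) + 0.381·log₂(0.381) + 0.218·log₂(0.218) + 0.204·log₂(0.204)]
  = 0.461715 + 0.530404 + 0.479077 + 0.467845 = 1.93904 bits

Marginal of Y (column sums):
  P(Y=0) = 0.179 + 0.065 + 0.066 + 0.020 = 0.330
  P(Y=1) = 0.005 + 0.273 + 0.011 + 0.096 = 0.385
  P(Y=2) = 0.013 + 0.043 + 0.141 + 0.088 = 0.285
H(X|Y) = Σ_y P(y)·H(X|Y=y):
  Y=0: P(Y=0) = 0.330, P(X|Y=0) = (179/330, 13/66, 1/5, 2/33) → H(X|Y=0) = 1.649881
  Y=1: P(Y=1) = 0.385, P(X|Y=1) = (1/77, 39/55, 1/35, 96/385) → H(X|Y=1) = 1.079254
  Y=2: P(Y=2) = 0.285, P(X|Y=2) = (13/285, 43/285, 47/95, 88/285) → H(X|Y=2) = 1.640636
H(X|Y) = 0.330·1.649881 + 0.385·1.079254 + 0.285·1.640636 = 1.42755 bits

I(X;Y) = H(X) - H(X|Y) = 1.93904 - 1.42755 = 0.5115 bits

Cross-check via I(X;Y) = H(X) + H(Y) - H(X,Y): computing H(Y) from the column sums and H(X,Y) from the 12 cells in the same way gives H(Y) = 1.57412 bits and H(X,Y) = 3.00167 bits, so
I(X;Y) = 1.93904 + 1.57412 - 3.00167 = 0.5115 bits ✓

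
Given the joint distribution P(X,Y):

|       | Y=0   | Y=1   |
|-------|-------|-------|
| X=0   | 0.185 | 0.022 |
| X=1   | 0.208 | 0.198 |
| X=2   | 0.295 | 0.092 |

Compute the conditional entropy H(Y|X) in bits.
0.8132 bits

H(Y|X) = H(X,Y) - H(X)

H(X,Y) = -Σ_{x,y} P(x,y) log₂ P(x,y). Per-cell terms -P(x,y)·log₂P(x,y):
  X=0: 0.4504, 0.1211
  X=1: 0.4712, 0.4626
  X=2: 0.5196, 0.3167
Sum of the 6 terms: H(X,Y) = 2.3416 bits

Marginal of X (row sums):
  P(X=0) = 0.185 + 0.022 = 0.207
  P(X=1) = 0.208 + 0.198 = 0.406
  P(X=2) = 0.295 + 0.092 = 0.387
H(X) = -[0.207·log₂(0.207) + 0.406·log₂(0.406) + 0.387·log₂(0.387)]
  = 0.4704 + 0.5280 + 0.5300 = 1.5284 bits

H(Y|X) = H(X,Y) - H(X) = 2.3416 - 1.5284 = 0.8132 bits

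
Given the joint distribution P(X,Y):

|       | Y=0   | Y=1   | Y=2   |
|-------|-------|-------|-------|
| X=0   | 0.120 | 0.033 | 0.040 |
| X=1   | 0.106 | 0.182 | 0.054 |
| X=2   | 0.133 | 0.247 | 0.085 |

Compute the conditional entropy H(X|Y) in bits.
1.4313 bits

H(X|Y) = H(X,Y) - H(Y)

H(X,Y) = -Σ_{x,y} P(x,y) log₂ P(x,y). Per-cell terms -P(x,y)·log₂P(x,y):
  X=0: 0.36706724, 0.16240588, 0.18575425
  X=1: 0.34321357, 0.44735412, 0.22738843
  X=2: 0.38709675, 0.49830201, 0.30229343
Sum of the 9 terms: H(X,Y) = 2.9208757 bits

Marginal of Y (column sums):
  P(Y=0) = 0.120 + 0.106 + 0.133 = 0.359
  P(Y=1) = 0.033 + 0.182 + 0.247 = 0.462
  P(Y=2) = 0.040 + 0.054 + 0.085 = 0.179
H(Y) = -[0.359·log₂(0.359) + 0.462·log₂(0.462) + 0.179·log₂(0.179)]
  = 0.53058199 + 0.51468428 + 0.44427236 = 1.4895386 bits

H(X|Y) = H(X,Y) - H(Y) = 2.9208757 - 1.4895386 = 1.4313 bits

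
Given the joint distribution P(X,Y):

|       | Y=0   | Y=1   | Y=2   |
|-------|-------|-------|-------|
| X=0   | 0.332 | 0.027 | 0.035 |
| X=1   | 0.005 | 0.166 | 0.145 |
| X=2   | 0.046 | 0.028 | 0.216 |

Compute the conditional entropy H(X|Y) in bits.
0.9958 bits

H(X|Y) = H(X,Y) - H(Y)

H(X,Y) = -Σ_{x,y} P(x,y) log₂ P(x,y). Per-cell terms -P(x,y)·log₂P(x,y):
  X=0: 0.528127, 0.140694, 0.169278
  X=1: 0.038219, 0.430064, 0.403952
  X=2: 0.204342, 0.144436, 0.477554
Sum of the 9 terms: H(X,Y) = 2.53667 bits

Marginal of Y (column sums):
  P(Y=0) = 0.332 + 0.005 + 0.046 = 0.383
  P(Y=1) = 0.027 + 0.166 + 0.028 = 0.221
  P(Y=2) = 0.035 + 0.145 + 0.216 = 0.396
H(Y) = -[0.383·log₂(0.383) + 0.221·log₂(0.221) + 0.396·log₂(0.396)]
  = 0.530296 + 0.481312 + 0.529225 = 1.54083 bits

H(X|Y) = H(X,Y) - H(Y) = 2.53667 - 1.54083 = 0.9958 bits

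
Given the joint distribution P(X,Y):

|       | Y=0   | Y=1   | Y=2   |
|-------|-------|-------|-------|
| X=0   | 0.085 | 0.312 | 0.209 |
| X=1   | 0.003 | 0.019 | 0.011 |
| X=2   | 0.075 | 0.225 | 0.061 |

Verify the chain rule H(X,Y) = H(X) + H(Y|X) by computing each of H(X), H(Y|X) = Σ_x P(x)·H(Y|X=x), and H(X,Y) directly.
H(X) = 1.1310 bits, H(Y|X) = 1.3836 bits, H(X,Y) = 2.5145 bits

Marginal of X (row sums):
  P(X=0) = 0.085 + 0.312 + 0.209 = 0.606
  P(X=1) = 0.003 + 0.019 + 0.011 = 0.033
  P(X=2) = 0.075 + 0.225 + 0.061 = 0.361
H(X) = -[0.606·log₂(0.606) + 0.033·log₂(0.033) + 0.361·log₂(0.361)]
  = 0.437902 + 0.162406 + 0.530644 = 1.1310 bits

H(Y|X) = Σ_x P(x)·H(Y|X=x):
  X=0: P(X=0) = 0.606, P(Y|X=0) = (85/606, 52/101, 209/606) → H(Y|X=0) = 1.420267
  X=1: P(X=1) = 0.033, P(Y|X=1) = (1/11, 19/33, 1/3) → H(Y|X=1) = 1.301386
  X=2: P(X=2) = 0.361, P(Y|X=2) = (75/361, 225/361, 61/361) → H(Y|X=2) = 1.329547
H(Y|X) = 0.606·1.420267 + 0.033·1.301386 + 0.361·1.329547 = 1.3836 bits

H(X,Y) = -Σ_{x,y} P(x,y) log₂ P(x,y). Per-cell terms -P(x,y)·log₂P(x,y):
  X=0: 0.302293, 0.524279, 0.472011
  X=1: 0.025142, 0.108639, 0.071570
  X=2: 0.280272, 0.484201, 0.246138
Sum of the 9 terms: H(X,Y) = 2.5145 bits

Chain rule check:
  H(X) + H(Y|X) = 1.1310 + 1.3836 = 2.5146 bits
  H(X,Y) = 2.5145 bits
✓ Chain rule verified (Δ = 0.0001 is 4-dp rounding noise: each of the three values was rounded independently).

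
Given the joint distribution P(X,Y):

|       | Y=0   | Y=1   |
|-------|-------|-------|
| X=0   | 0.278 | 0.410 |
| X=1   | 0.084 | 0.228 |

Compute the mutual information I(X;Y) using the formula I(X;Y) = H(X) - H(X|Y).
0.0125 bits

I(X;Y) = H(X) - H(X|Y)

Marginal of X (row sums):
  P(X=0) = 0.278 + 0.410 = 0.688
  P(X=1) = 0.084 + 0.228 = 0.312
H(X) = -[0.688·log₂(0.688) + 0.312·log₂(0.312)]
  = 0.37119 + 0.52428 = 0.89547 bits

Marginal of Y (column sums):
  P(Y=0) = 0.278 + 0.084 = 0.362
  P(Y=1) = 0.410 + 0.228 = 0.638
H(X|Y) = Σ_y P(y)·H(X|Y=y):
  Y=0: P(Y=0) = 0.362, P(X|Y=0) = (139/181, 42/181) → H(X|Y=0) = 0.78156
  Y=1: P(Y=1) = 0.638, P(X|Y=1) = (205/319, 114/319) → H(X|Y=1) = 0.94048
H(X|Y) = 0.362·0.78156 + 0.638·0.94048 = 0.88295 bits

I(X;Y) = H(X) - H(X|Y) = 0.89547 - 0.88295 = 0.0125 bits

Cross-check via I(X;Y) = H(X) + H(Y) - H(X,Y): computing H(Y) from the column sums and H(X,Y) from the 4 cells in the same way gives H(Y) = 0.94433 bits and H(X,Y) = 1.82728 bits, so
I(X;Y) = 0.89547 + 0.94433 - 1.82728 = 0.0125 bits ✓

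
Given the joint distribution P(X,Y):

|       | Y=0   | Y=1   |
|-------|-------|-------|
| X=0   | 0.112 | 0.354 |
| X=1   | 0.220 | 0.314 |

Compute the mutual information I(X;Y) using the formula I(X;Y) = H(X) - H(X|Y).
0.0242 bits

I(X;Y) = H(X) - H(X|Y)

Marginal of X (row sums):
  P(X=0) = 0.112 + 0.354 = 0.466
  P(X=1) = 0.220 + 0.314 = 0.534
H(X) = -[0.466·log₂(0.466) + 0.534·log₂(0.534)]
  = 0.51334 + 0.48332 = 0.99666 bits

Marginal of Y (column sums):
  P(Y=0) = 0.112 + 0.220 = 0.332
  P(Y=1) = 0.354 + 0.314 = 0.668
H(X|Y) = Σ_y P(y)·H(X|Y=y):
  Y=0: P(Y=0) = 0.332, P(X|Y=0) = (28/83, 55/83) → H(X|Y=0) = 0.92226
  Y=1: P(Y=1) = 0.668, P(X|Y=1) = (177/334, 157/334) → H(X|Y=1) = 0.99741
H(X|Y) = 0.332·0.92226 + 0.668·0.99741 = 0.97246 bits

I(X;Y) = H(X) - H(X|Y) = 0.99666 - 0.97246 = 0.0242 bits

Cross-check via I(X;Y) = H(X) + H(Y) - H(X,Y): computing H(Y) from the column sums and H(X,Y) from the 4 cells in the same way gives H(Y) = 0.91696 bits and H(X,Y) = 1.88942 bits, so
I(X;Y) = 0.99666 + 0.91696 - 1.88942 = 0.0242 bits ✓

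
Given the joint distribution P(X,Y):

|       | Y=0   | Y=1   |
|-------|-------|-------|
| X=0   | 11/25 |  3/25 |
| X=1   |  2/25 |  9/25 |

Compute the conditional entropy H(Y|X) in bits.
0.7208 bits

H(Y|X) = H(X,Y) - H(X)

H(X,Y) = -Σ_{x,y} P(x,y) log₂ P(x,y). Per-cell terms -P(x,y)·log₂P(x,y):
  X=0: 0.52114681, 0.36706724
  X=1: 0.29150850, 0.53061523
Sum of the 4 terms: H(X,Y) = 1.7103378 bits

Marginal of X (row sums):
  P(X=0) = 11/25 + 3/25 = 14/25
  P(X=1) = 2/25 + 9/25 = 11/25
H(X) = -[(14/25)·log₂(14/25) + (11/25)·log₂(11/25)]
  = 0.46844071 + 0.52114681 = 0.9895875 bits

H(Y|X) = H(X,Y) - H(X) = 1.7103378 - 0.9895875 = 0.7208 bits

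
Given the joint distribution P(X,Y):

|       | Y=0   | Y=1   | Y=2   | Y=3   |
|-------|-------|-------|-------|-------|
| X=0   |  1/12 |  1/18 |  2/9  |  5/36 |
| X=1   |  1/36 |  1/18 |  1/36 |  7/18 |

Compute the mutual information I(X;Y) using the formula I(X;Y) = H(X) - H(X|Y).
0.2341 bits

I(X;Y) = H(X) - H(X|Y)

Marginal of X (row sums):
  P(X=0) = 1/12 + 1/18 + 2/9 + 5/36 = 1/2
  P(X=1) = 1/36 + 1/18 + 1/36 + 7/18 = 1/2
H(X) = -[(1/2)·log₂(1/2) + (1/2)·log₂(1/2)]
  = 0.5000 + 0.5000 = 1.0000 bits

Marginal of Y (column sums):
  P(Y=0) = 1/12 + 1/36 = 1/9
  P(Y=1) = 1/18 + 1/18 = 1/9
  P(Y=2) = 2/9 + 1/36 = 1/4
  P(Y=3) = 5/36 + 7/18 = 19/36
H(X|Y) = Σ_y P(y)·H(X|Y=y):
  Y=0: P(Y=0) = 1/9, P(X|Y=0) = (3/4, 1/4) → H(X|Y=0) = 0.8113
  Y=1: P(Y=1) = 1/9, P(X|Y=1) = (1/2, 1/2) → H(X|Y=1) = 1.0000
  Y=2: P(Y=2) = 1/4, P(X|Y=2) = (8/9, 1/9) → H(X|Y=2) = 0.5033
  Y=3: P(Y=3) = 19/36, P(X|Y=3) = (5/19, 14/19) → H(X|Y=3) = 0.8315
H(X|Y) = (1/9)·0.8113 + (1/9)·1.0000 + (1/4)·0.5033 + (19/36)·0.8315 = 0.7659 bits

I(X;Y) = H(X) - H(X|Y) = 1.0000 - 0.7659 = 0.2341 bits

Cross-check via I(X;Y) = H(X) + H(Y) - H(X,Y): computing H(Y) from the column sums and H(X,Y) from the 8 cells in the same way gives H(Y) = 1.6910 bits and H(X,Y) = 2.4569 bits, so
I(X;Y) = 1.0000 + 1.6910 - 2.4569 = 0.2341 bits ✓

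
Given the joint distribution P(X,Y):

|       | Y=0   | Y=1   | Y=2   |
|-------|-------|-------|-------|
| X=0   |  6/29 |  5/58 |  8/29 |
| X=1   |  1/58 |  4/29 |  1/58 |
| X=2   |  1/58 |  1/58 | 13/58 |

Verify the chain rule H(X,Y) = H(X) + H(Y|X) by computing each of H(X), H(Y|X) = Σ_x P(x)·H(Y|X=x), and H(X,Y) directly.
H(X) = 1.4047 bits, H(Y|X) = 1.1647 bits, H(X,Y) = 2.5694 bits

Marginal of X (row sums):
  P(X=0) = 6/29 + 5/58 + 8/29 = 33/58
  P(X=1) = 1/58 + 4/29 + 1/58 = 5/29
  P(X=2) = 1/58 + 1/58 + 13/58 = 15/58
H(X) = -[(33/58)·log₂(33/58) + (5/29)·log₂(5/29) + (15/58)·log₂(15/58)]
  = 0.462903 + 0.437251 + 0.504592 = 1.4047 bits

H(Y|X) = Σ_x P(x)·H(Y|X=x):
  X=0: P(X=0) = 33/58, P(Y|X=0) = (4/11, 5/33, 16/33) → H(Y|X=0) = 1.449570
  X=1: P(X=1) = 5/29, P(Y|X=1) = (1/10, 4/5, 1/10) → H(Y|X=1) = 0.921928
  X=2: P(X=2) = 15/58, P(Y|X=2) = (1/15, 1/15, 13/15) → H(Y|X=2) = 0.699843
H(Y|X) = (33/58)·1.449570 + (5/29)·0.921928 + (15/58)·0.699843 = 1.1647 bits

H(X,Y) = -Σ_{x,y} P(x,y) log₂ P(x,y). Per-cell terms -P(x,y)·log₂P(x,y):
  X=0: 0.470280, 0.304832, 0.512546
  X=1: 0.101000, 0.394204, 0.101000
  X=2: 0.101000, 0.101000, 0.483587
Sum of the 9 terms: H(X,Y) = 2.5694 bits

Chain rule check:
  H(X) + H(Y|X) = 1.4047 + 1.1647 = 2.5694 bits
  H(X,Y) = 2.5694 bits
✓ Chain rule verified.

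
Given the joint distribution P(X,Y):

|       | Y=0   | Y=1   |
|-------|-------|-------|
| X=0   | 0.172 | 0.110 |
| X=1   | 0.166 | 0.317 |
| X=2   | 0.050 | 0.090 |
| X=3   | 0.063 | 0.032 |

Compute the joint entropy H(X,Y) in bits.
2.6815 bits

H(X,Y) = -Σ_{x,y} P(x,y) log₂ P(x,y). Per-cell terms -P(x,y)·log₂P(x,y):
  X=0: 0.43680, 0.35029
  X=1: 0.43006, 0.52541
  X=2: 0.21610, 0.31265
  X=3: 0.25128, 0.15891
Sum of the 8 terms: H(X,Y) = 2.6815 bits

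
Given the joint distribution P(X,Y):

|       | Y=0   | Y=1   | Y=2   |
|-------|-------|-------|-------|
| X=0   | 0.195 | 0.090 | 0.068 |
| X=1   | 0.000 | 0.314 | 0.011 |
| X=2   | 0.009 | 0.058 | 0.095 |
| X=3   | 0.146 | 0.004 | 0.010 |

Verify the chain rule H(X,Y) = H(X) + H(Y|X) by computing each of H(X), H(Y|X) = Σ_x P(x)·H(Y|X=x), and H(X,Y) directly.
H(X) = 1.9057 bits, H(Y|X) = 0.8525 bits, H(X,Y) = 2.7582 bits

Marginal of X (row sums):
  P(X=0) = 0.195 + 0.090 + 0.068 = 0.353
  P(X=1) = 0.000 + 0.314 + 0.011 = 0.325
  P(X=2) = 0.009 + 0.058 + 0.095 = 0.162
  P(X=3) = 0.146 + 0.004 + 0.010 = 0.160
H(X) = -[0.353·log₂(0.353) + 0.325·log₂(0.325) + 0.162·log₂(0.162) + 0.160·log₂(0.160)]
  = 0.53030 + 0.52698 + 0.42540 + 0.42302 = 1.9057 bits

H(Y|X) = Σ_x P(x)·H(Y|X=x):
  X=0: P(X=0) = 0.353, P(Y|X=0) = (195/353, 90/353, 68/353) → H(Y|X=0) = 1.43337
  X=1: P(X=1) = 0.325, P(Y|X=1) = (0, 314/325, 11/325) → H(Y|X=1) = 0.21333
  X=2: P(X=2) = 0.162, P(Y|X=2) = (1/18, 29/81, 95/162) → H(Y|X=2) = 1.21375
  X=3: P(X=3) = 0.160, P(Y|X=3) = (73/80, 1/40, 1/16) → H(Y|X=3) = 0.50359
H(Y|X) = 0.353·1.43337 + 0.325·0.21333 + 0.162·1.21375 + 0.160·0.50359 = 0.8525 bits

H(X,Y) = -Σ_{x,y} P(x,y) log₂ P(x,y). Per-cell terms -P(x,y)·log₂P(x,y):
  X=0: 0.45990, 0.31265, 0.26373
  X=1: 0.00000, 0.52475, 0.07157
  X=2: 0.06116, 0.23825, 0.32261
  X=3: 0.40529, 0.03186, 0.06644
  (cells with P = 0 contribute 0)
Sum of the 12 terms: H(X,Y) = 2.7582 bits

Chain rule check:
  H(X) + H(Y|X) = 1.9057 + 0.8525 = 2.7582 bits
  H(X,Y) = 2.7582 bits
✓ Chain rule verified.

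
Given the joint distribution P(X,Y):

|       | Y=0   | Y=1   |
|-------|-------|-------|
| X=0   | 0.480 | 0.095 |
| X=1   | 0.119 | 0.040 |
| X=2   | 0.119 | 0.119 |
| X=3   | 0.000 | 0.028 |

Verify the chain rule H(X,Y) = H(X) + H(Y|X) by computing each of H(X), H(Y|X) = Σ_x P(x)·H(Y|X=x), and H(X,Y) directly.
H(X) = 1.5182 bits, H(Y|X) = 0.7392 bits, H(X,Y) = 2.2574 bits

Marginal of X (row sums):
  P(X=0) = 0.480 + 0.095 = 0.575
  P(X=1) = 0.119 + 0.040 = 0.159
  P(X=2) = 0.119 + 0.119 = 0.238
  P(X=3) = 0.000 + 0.028 = 0.028
H(X) = -[0.575·log₂(0.575) + 0.159·log₂(0.159) + 0.238·log₂(0.238) + 0.028·log₂(0.028)]
  = 0.45906 + 0.42181 + 0.49289 + 0.14444 = 1.5182 bits

H(Y|X) = Σ_x P(x)·H(Y|X=x):
  X=0: P(X=0) = 0.575, P(Y|X=0) = (96/115, 19/115) → H(Y|X=0) = 0.64665
  X=1: P(X=1) = 0.159, P(Y|X=1) = (119/159, 40/159) → H(Y|X=1) = 0.81376
  X=2: P(X=2) = 0.238, P(Y|X=2) = (1/2, 1/2) → H(Y|X=2) = 1.00000
  X=3: P(X=3) = 0.028, P(Y|X=3) = (0, 1) → H(Y|X=3) = 0.00000
H(Y|X) = 0.575·0.64665 + 0.159·0.81376 + 0.238·1.00000 + 0.028·0.00000 = 0.7392 bits

H(X,Y) = -Σ_{x,y} P(x,y) log₂ P(x,y). Per-cell terms -P(x,y)·log₂P(x,y):
  X=0: 0.50827, 0.32261
  X=1: 0.36545, 0.18575
  X=2: 0.36545, 0.36545
  X=3: 0.00000, 0.14444
  (cells with P = 0 contribute 0)
Sum of the 8 terms: H(X,Y) = 2.2574 bits

Chain rule check:
  H(X) + H(Y|X) = 1.5182 + 0.7392 = 2.2574 bits
  H(X,Y) = 2.2574 bits
✓ Chain rule verified.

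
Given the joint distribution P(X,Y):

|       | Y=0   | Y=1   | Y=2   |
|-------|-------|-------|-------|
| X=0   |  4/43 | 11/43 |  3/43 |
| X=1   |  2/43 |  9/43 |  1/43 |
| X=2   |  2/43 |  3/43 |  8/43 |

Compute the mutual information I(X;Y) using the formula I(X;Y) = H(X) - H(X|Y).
0.1902 bits

I(X;Y) = H(X) - H(X|Y)

Marginal of X (row sums):
  P(X=0) = 4/43 + 11/43 + 3/43 = 18/43
  P(X=1) = 2/43 + 9/43 + 1/43 = 12/43
  P(X=2) = 2/43 + 3/43 + 8/43 = 13/43
H(X) = -[(18/43)·log₂(18/43) + (12/43)·log₂(12/43) + (13/43)·log₂(13/43)]
  = 0.52591 + 0.51385 + 0.52176 = 1.56152 bits

Marginal of Y (column sums):
  P(Y=0) = 4/43 + 2/43 + 2/43 = 8/43
  P(Y=1) = 11/43 + 9/43 + 3/43 = 23/43
  P(Y=2) = 3/43 + 1/43 + 8/43 = 12/43
H(X|Y) = Σ_y P(y)·H(X|Y=y):
  Y=0: P(Y=0) = 8/43, P(X|Y=0) = (1/2, 1/4, 1/4) → H(X|Y=0) = 1.50000
  Y=1: P(Y=1) = 23/43, P(X|Y=1) = (11/23, 9/23, 3/23) → H(X|Y=1) = 1.42191
  Y=2: P(Y=2) = 12/43, P(X|Y=2) = (1/4, 1/12, 2/3) → H(X|Y=2) = 1.18872
H(X|Y) = (8/43)·1.50000 + (23/43)·1.42191 + (12/43)·1.18872 = 1.37136 bits

I(X;Y) = H(X) - H(X|Y) = 1.56152 - 1.37136 = 0.1902 bits

Cross-check via I(X;Y) = H(X) + H(Y) - H(X,Y): computing H(Y) from the column sums and H(X,Y) from the 9 cells in the same way gives H(Y) = 1.44809 bits and H(X,Y) = 2.81945 bits, so
I(X;Y) = 1.56152 + 1.44809 - 2.81945 = 0.1902 bits ✓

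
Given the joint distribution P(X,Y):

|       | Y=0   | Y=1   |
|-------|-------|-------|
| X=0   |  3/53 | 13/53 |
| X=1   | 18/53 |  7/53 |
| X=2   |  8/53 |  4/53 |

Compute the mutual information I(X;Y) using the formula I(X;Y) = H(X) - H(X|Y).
0.1720 bits

I(X;Y) = H(X) - H(X|Y)

Marginal of X (row sums):
  P(X=0) = 3/53 + 13/53 = 16/53
  P(X=1) = 18/53 + 7/53 = 25/53
  P(X=2) = 8/53 + 4/53 = 12/53
H(X) = -[(16/53)·log₂(16/53) + (25/53)·log₂(25/53) + (12/53)·log₂(12/53)]
  = 0.5216 + 0.5114 + 0.4852 = 1.5182 bits

Marginal of Y (column sums):
  P(Y=0) = 3/53 + 18/53 + 8/53 = 29/53
  P(Y=1) = 13/53 + 7/53 + 4/53 = 24/53
H(X|Y) = Σ_y P(y)·H(X|Y=y):
  Y=0: P(Y=0) = 29/53, P(X|Y=0) = (3/29, 18/29, 8/29) → H(X|Y=0) = 1.2782
  Y=1: P(Y=1) = 24/53, P(X|Y=1) = (13/24, 7/24, 1/6) → H(X|Y=1) = 1.4284
H(X|Y) = (29/53)·1.2782 + (24/53)·1.4284 = 1.3462 bits

I(X;Y) = H(X) - H(X|Y) = 1.5182 - 1.3462 = 0.1720 bits

Cross-check via I(X;Y) = H(X) + H(Y) - H(X,Y): computing H(Y) from the column sums and H(X,Y) from the 6 cells in the same way gives H(Y) = 0.9936 bits and H(X,Y) = 2.3398 bits, so
I(X;Y) = 1.5182 + 0.9936 - 2.3398 = 0.1720 bits ✓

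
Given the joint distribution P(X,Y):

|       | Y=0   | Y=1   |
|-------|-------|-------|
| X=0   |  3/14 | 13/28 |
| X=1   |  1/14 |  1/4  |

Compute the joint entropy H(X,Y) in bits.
1.7621 bits

H(X,Y) = -Σ_{x,y} P(x,y) log₂ P(x,y). Per-cell terms -P(x,y)·log₂P(x,y):
  X=0: 0.4762, 0.5139
  X=1: 0.2720, 0.5000
Sum of the 4 terms: H(X,Y) = 1.7621 bits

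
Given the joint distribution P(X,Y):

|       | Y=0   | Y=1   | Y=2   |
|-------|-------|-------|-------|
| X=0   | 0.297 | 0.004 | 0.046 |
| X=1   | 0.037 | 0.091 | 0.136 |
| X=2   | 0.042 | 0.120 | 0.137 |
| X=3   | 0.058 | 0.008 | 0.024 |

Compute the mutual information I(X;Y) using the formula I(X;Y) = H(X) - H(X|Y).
0.3918 bits

I(X;Y) = H(X) - H(X|Y)

Marginal of X (row sums):
  P(X=0) = 0.297 + 0.004 + 0.046 = 0.347
  P(X=1) = 0.037 + 0.091 + 0.136 = 0.264
  P(X=2) = 0.042 + 0.120 + 0.137 = 0.299
  P(X=3) = 0.058 + 0.008 + 0.024 = 0.090
H(X) = -[0.347·log₂(0.347) + 0.264·log₂(0.264) + 0.299·log₂(0.299) + 0.090·log₂(0.090)]
  = 0.52987 + 0.50725 + 0.52079 + 0.31265 = 1.8706 bits

Marginal of Y (column sums):
  P(Y=0) = 0.297 + 0.037 + 0.042 + 0.058 = 0.434
  P(Y=1) = 0.004 + 0.091 + 0.120 + 0.008 = 0.223
  P(Y=2) = 0.046 + 0.136 + 0.137 + 0.024 = 0.343
H(X|Y) = Σ_y P(y)·H(X|Y=y):
  Y=0: P(Y=0) = 0.434, P(X|Y=0) = (297/434, 37/434, 3/31, 29/217) → H(X|Y=0) = 1.39141
  Y=1: P(Y=1) = 0.223, P(X|Y=1) = (4/223, 91/223, 120/223, 8/223) → H(X|Y=1) = 1.28504
  Y=2: P(Y=2) = 0.343, P(X|Y=2) = (46/343, 136/343, 137/343, 24/343) → H(X|Y=2) = 1.71522
H(X|Y) = 0.434·1.39141 + 0.223·1.28504 + 0.343·1.71522 = 1.4788 bits

I(X;Y) = H(X) - H(X|Y) = 1.8706 - 1.4788 = 0.3918 bits

Cross-check via I(X;Y) = H(X) + H(Y) - H(X,Y): computing H(Y) from the column sums and H(X,Y) from the 12 cells in the same way gives H(Y) = 1.5349 bits and H(X,Y) = 3.0137 bits, so
I(X;Y) = 1.8706 + 1.5349 - 3.0137 = 0.3918 bits ✓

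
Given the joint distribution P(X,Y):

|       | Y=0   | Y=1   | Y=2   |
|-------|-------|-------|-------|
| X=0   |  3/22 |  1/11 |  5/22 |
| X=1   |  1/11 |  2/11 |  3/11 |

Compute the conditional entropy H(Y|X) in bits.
1.4711 bits

H(Y|X) = H(X,Y) - H(X)

H(X,Y) = -Σ_{x,y} P(x,y) log₂ P(x,y). Per-cell terms -P(x,y)·log₂P(x,y):
  X=0: 0.39197, 0.31449, 0.48580
  X=1: 0.31449, 0.44717, 0.51122
Sum of the 6 terms: H(X,Y) = 2.4651 bits

Marginal of X (row sums):
  P(X=0) = 3/22 + 1/11 + 5/22 = 5/11
  P(X=1) = 1/11 + 2/11 + 3/11 = 6/11
H(X) = -[(5/11)·log₂(5/11) + (6/11)·log₂(6/11)]
  = 0.51705 + 0.47698 = 0.9940 bits

H(Y|X) = H(X,Y) - H(X) = 2.4651 - 0.9940 = 1.4711 bits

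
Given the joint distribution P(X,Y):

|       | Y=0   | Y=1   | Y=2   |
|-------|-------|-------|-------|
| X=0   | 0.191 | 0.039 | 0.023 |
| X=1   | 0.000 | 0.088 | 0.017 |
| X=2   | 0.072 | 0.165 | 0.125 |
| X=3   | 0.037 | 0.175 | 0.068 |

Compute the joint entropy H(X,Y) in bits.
3.1293 bits

H(X,Y) = -Σ_{x,y} P(x,y) log₂ P(x,y). Per-cell terms -P(x,y)·log₂P(x,y):
  X=0: 0.45618, 0.18253, 0.12517
  X=1: 0.00000, 0.30856, 0.09993
  X=2: 0.27330, 0.42891, 0.37500
  X=3: 0.17598, 0.44005, 0.26373
  (cells with P = 0 contribute 0)
Sum of the 12 terms: H(X,Y) = 3.1293 bits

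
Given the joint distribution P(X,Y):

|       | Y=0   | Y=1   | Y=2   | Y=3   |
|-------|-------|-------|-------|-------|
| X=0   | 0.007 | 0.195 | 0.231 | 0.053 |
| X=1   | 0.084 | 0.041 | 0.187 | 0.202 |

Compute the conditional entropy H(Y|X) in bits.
1.6311 bits

H(Y|X) = H(X,Y) - H(X)

H(X,Y) = -Σ_{x,y} P(x,y) log₂ P(x,y). Per-cell terms -P(x,y)·log₂P(x,y):
  X=0: 0.05011, 0.45990, 0.48834, 0.22461
  X=1: 0.30017, 0.18894, 0.45233, 0.46613
Sum of the 8 terms: H(X,Y) = 2.6305 bits

Marginal of X (row sums):
  P(X=0) = 0.007 + 0.195 + 0.231 + 0.053 = 0.486
  P(X=1) = 0.084 + 0.041 + 0.187 + 0.202 = 0.514
H(X) = -[0.486·log₂(0.486) + 0.514·log₂(0.514)]
  = 0.50591 + 0.49352 = 0.9994 bits

H(Y|X) = H(X,Y) - H(X) = 2.6305 - 0.9994 = 1.6311 bits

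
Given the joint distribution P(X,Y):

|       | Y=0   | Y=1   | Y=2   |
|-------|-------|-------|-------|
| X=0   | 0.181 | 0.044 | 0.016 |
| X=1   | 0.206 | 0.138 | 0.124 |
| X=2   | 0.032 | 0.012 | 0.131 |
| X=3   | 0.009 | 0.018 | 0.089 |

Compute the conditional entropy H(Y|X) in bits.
1.2651 bits

H(Y|X) = H(X,Y) - H(X)

H(X,Y) = -Σ_{x,y} P(x,y) log₂ P(x,y). Per-cell terms -P(x,y)·log₂P(x,y):
  X=0: 0.446335, 0.198280, 0.095453
  X=1: 0.469532, 0.394302, 0.373437
  X=2: 0.158905, 0.076570, 0.384139
  X=3: 0.061163, 0.104325, 0.310615
Sum of the 12 terms: H(X,Y) = 3.07306 bits

Marginal of X (row sums):
  P(X=0) = 0.181 + 0.044 + 0.016 = 0.241
  P(X=1) = 0.206 + 0.138 + 0.124 = 0.468
  P(X=2) = 0.032 + 0.012 + 0.131 = 0.175
  P(X=3) = 0.009 + 0.018 + 0.089 = 0.116
H(X) = -[0.241·log₂(0.241) + 0.468·log₂(0.468) + 0.175·log₂(0.175) + 0.116·log₂(0.116)]
  = 0.494748 + 0.512656 + 0.440050 + 0.360505 = 1.80796 bits

H(Y|X) = H(X,Y) - H(X) = 3.07306 - 1.80796 = 1.2651 bits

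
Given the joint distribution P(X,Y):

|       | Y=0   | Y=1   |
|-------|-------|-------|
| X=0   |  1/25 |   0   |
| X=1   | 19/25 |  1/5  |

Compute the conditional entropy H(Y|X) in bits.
0.7088 bits

H(Y|X) = H(X,Y) - H(X)

H(X,Y) = -Σ_{x,y} P(x,y) log₂ P(x,y). Per-cell terms -P(x,y)·log₂P(x,y):
  X=0: 0.18575, 0.00000
  X=1: 0.30091, 0.46439
  (cells with P = 0 contribute 0)
Sum of the 4 terms: H(X,Y) = 0.95105 bits

Marginal of X (row sums):
  P(X=0) = 1/25 + 0 = 1/25
  P(X=1) = 19/25 + 1/5 = 24/25
H(X) = -[(1/25)·log₂(1/25) + (24/25)·log₂(24/25)]
  = 0.18575 + 0.05654 = 0.24229 bits

H(Y|X) = H(X,Y) - H(X) = 0.95105 - 0.24229 = 0.7088 bits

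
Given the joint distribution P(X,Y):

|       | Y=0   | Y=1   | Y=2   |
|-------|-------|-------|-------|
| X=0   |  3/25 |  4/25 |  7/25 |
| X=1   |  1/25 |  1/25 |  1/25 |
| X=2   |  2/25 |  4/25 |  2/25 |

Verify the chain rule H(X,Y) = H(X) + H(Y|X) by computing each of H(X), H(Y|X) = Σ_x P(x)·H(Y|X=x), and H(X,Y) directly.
H(X) = 1.3615 bits, H(Y|X) = 1.5061 bits, H(X,Y) = 2.8676 bits

Marginal of X (row sums):
  P(X=0) = 3/25 + 4/25 + 7/25 = 14/25
  P(X=1) = 1/25 + 1/25 + 1/25 = 3/25
  P(X=2) = 2/25 + 4/25 + 2/25 = 8/25
H(X) = -[(14/25)·log₂(14/25) + (3/25)·log₂(3/25) + (8/25)·log₂(8/25)]
  = 0.46844 + 0.36707 + 0.52603 = 1.3615 bits

H(Y|X) = Σ_x P(x)·H(Y|X=x):
  X=0: P(X=0) = 14/25, P(Y|X=0) = (3/14, 2/7, 1/2) → H(Y|X=0) = 1.49261
  X=1: P(X=1) = 3/25, P(Y|X=1) = (1/3, 1/3, 1/3) → H(Y|X=1) = 1.58496
  X=2: P(X=2) = 8/25, P(Y|X=2) = (1/4, 1/2, 1/4) → H(Y|X=2) = 1.50000
H(Y|X) = (14/25)·1.49261 + (3/25)·1.58496 + (8/25)·1.50000 = 1.5061 bits

H(X,Y) = -Σ_{x,y} P(x,y) log₂ P(x,y). Per-cell terms -P(x,y)·log₂P(x,y):
  X=0: 0.36707, 0.42302, 0.51422
  X=1: 0.18575, 0.18575, 0.18575
  X=2: 0.29151, 0.42302, 0.29151
Sum of the 9 terms: H(X,Y) = 2.8676 bits

Chain rule check:
  H(X) + H(Y|X) = 1.3615 + 1.5061 = 2.8676 bits
  H(X,Y) = 2.8676 bits
✓ Chain rule verified.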